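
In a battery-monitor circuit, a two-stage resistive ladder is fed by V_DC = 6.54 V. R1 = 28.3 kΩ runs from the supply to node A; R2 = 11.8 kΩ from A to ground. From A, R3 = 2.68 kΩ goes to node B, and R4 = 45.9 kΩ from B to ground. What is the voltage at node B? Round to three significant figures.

V_B ≈ 1.55 V

The second stage (R3 + R4 = 48.58 kΩ) loads node A in parallel with R2.
Effective lower resistance at A: R2 ‖ 48.58 = 9.494 kΩ.
First divider: V_A = V_DC · 9.494/(28.3 + 9.494) = 1.643 V.
Stage 2 is unloaded, so V_B = V_A · R4/(R3+R4) = 1.643 × 45.9/48.58 = 1.552 V.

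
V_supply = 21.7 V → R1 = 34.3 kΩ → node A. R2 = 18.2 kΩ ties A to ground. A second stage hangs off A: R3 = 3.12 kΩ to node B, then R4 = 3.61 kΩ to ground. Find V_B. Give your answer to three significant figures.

Node A sees R2 in parallel with the series input of stage 2, R3 + R4 = 6.730 kΩ.
R2 ‖ (R3+R4) = 4.913 kΩ.
So V_A = 21.7 × 0.1253 = 2.719 V.
Then the unloaded second divider: V_B = V_A × R4/(R3+R4) = 2.719 × 0.5364 = 1.458 V.

V_B ≈ 1.46 V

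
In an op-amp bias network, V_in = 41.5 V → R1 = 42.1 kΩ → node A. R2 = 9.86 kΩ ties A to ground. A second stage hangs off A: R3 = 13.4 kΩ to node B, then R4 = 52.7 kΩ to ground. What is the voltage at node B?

Node A sees R2 in parallel with the series input of stage 2, R3 + R4 = 66.10 kΩ.
Effective lower resistance at A: R2 ‖ 66.10 = 8.580 kΩ.
V_A = 41.5 × 8.580/(42.1 + 8.580) = 7.026 V.
Then the unloaded second divider: V_B = V_A × R4/(R3+R4) = 7.026 × 0.7973 = 5.602 V.

V_B ≈ 5.60 V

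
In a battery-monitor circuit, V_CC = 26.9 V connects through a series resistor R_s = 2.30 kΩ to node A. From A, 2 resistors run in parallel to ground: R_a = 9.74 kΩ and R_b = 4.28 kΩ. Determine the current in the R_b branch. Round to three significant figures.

Parallel bank: R_p = 1/(1/9.74 + 1/4.28) = 2.973 kΩ.
V_A = 26.9 × 2.973/5.273 = 15.17 V.
I(R_b) = V_A / R_b = 15.17/4.28 = 3.544 mA.
(Check via current divider: I_total = 5.101 mA; share G_k/ΣG = 0.6947 → same result.)

I ≈ 3.54 mA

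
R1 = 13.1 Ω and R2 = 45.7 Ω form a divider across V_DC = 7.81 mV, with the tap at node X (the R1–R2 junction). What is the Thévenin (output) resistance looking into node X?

Zeroing V_DC shorts the top of R1 to ground, so R_th = R1 ‖ R2 = 10.18 Ω.

R_th ≈ 10.2 Ω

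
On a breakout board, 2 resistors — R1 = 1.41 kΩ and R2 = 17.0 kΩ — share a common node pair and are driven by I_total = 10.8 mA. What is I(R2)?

For two parallel branches, I_k = I_total · (other R)/(sum of R).
So I = 10.8 × 1.41/18.41 = 0.8272 mA.

I ≈ 0.827 mA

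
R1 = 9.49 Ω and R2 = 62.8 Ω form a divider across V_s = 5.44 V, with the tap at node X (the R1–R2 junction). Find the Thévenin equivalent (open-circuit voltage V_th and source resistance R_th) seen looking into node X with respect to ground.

V_th is the unloaded tap voltage: V_s · R2/(R1+R2) = 5.44 × 0.8687 = 4.726 V.
Zeroing V_s shorts the top of R1 to ground, so R_th = R1 ‖ R2 = 8.244 Ω.

V_th ≈ 4.73 V, R_th ≈ 8.24 Ω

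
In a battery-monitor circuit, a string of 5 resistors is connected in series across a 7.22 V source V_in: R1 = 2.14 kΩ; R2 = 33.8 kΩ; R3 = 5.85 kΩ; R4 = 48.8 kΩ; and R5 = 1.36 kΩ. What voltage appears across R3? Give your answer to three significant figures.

Total series resistance ΣR = 2.14 + 33.8 + 5.85 + 48.8 + 1.36 = 91.95 kΩ.
By the voltage-divider rule, V = 7.22 × 5.850/91.95 = 0.4593 V.

V ≈ 0.459 V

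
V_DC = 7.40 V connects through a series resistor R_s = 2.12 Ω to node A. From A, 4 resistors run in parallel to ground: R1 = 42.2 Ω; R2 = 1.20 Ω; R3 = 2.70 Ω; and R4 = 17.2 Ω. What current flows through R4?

Combine the parallel branches: R_p = (1/42.2 + 1/1.20 + 1/2.70 + 1/17.2)⁻¹ = 0.7779 Ω.
V_A by voltage divider: V_A = 7.40 × 0.7779/(2.12 + 0.7779) = 1.986 V.
I(R4) = V_A / R4 = 1.986/17.2 = 0.1155 A.
(Check via current divider: I_total = 2.554 A; share G_k/ΣG = 0.04523 → same result.)

I ≈ 0.115 A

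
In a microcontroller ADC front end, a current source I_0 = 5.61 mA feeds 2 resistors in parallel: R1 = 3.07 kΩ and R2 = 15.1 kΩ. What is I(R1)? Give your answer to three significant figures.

I ≈ 4.66 mA

With just two branches, the current splits inversely with resistance.
I(R1) = 5.61 × 15.1/(3.07 + 15.1) = 5.61 × 0.8310 = 4.662 mA.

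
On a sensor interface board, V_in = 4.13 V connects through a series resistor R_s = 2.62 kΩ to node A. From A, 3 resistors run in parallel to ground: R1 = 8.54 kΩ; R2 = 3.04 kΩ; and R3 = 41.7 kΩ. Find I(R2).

I ≈ 0.609 mA

Equivalent of the parallel group: R_p = 2.128 kΩ.
Node voltage V_A = V_in · R_p/(R_s + R_p) = 4.13 × 0.4481 = 1.851 V.
I(R2) = V_A / R2 = 1.851/3.04 = 0.6088 mA.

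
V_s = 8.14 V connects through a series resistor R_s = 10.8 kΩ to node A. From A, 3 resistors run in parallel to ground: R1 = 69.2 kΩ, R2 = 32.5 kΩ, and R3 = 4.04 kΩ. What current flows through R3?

Combine the parallel branches: R_p = (1/69.2 + 1/32.5 + 1/4.04)⁻¹ = 3.416 kΩ.
V_A = 8.14 × 3.416/14.22 = 1.956 V.
Branch current I = V_A/R3 = 1.956/4.04 = 0.4841 mA.
(Equivalently: I_total = 0.5726 mA, then current-divider fraction G_k/ΣG = 0.8455.)

I ≈ 0.484 mA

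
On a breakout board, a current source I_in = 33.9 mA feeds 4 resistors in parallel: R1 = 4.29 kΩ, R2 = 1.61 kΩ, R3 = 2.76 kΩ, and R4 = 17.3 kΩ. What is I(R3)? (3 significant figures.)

I ≈ 9.64 mA

Conductances: ΣG = 1/4.29 + 1/1.61 + 1/2.76 + 1/17.3 = 1.274 (1/kΩ).
By the current-divider rule, I = I_in · G_k/ΣG = 33.9 × 0.2843 = 9.638 mA.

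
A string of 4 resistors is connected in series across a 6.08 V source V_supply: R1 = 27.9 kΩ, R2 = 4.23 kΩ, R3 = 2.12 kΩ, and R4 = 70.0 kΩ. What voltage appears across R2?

Total series resistance ΣR = 27.9 + 4.23 + 2.12 + 70.0 = 104.2 kΩ.
Voltage divider: V = V_supply · (4.230 / 104.2) = 6.08 × 0.04058 = 0.2467 V.

V ≈ 0.247 V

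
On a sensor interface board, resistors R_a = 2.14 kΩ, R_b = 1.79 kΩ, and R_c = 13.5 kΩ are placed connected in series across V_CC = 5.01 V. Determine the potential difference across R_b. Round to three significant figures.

V ≈ 0.515 V

Total series resistance ΣR = 2.14 + 1.79 + 13.5 = 17.43 kΩ.
V = V_CC · R/ΣR = 5.01 × 0.1027 = 0.5145 V.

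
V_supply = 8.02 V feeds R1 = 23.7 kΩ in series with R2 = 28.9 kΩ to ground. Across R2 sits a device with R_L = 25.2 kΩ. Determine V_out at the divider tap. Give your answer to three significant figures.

First combine the lower leg with the load: R2 ‖ R_L = 13.46 kΩ.
Voltage divider with the loaded lower leg: V_out = 8.02 × 13.46/(23.7 + 13.46) = 8.02 × 0.3622 = 2.905 V.

V_out ≈ 2.91 V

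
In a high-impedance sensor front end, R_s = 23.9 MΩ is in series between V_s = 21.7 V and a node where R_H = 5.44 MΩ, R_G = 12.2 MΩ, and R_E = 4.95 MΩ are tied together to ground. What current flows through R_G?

I ≈ 0.146 µA

Equivalent of the parallel group: R_p = 2.138 MΩ.
V_A by voltage divider: V_A = 21.7 × 2.138/(23.9 + 2.138) = 1.782 V.
Branch current I = V_A/R_G = 1.782/12.2 = 0.1460 µA.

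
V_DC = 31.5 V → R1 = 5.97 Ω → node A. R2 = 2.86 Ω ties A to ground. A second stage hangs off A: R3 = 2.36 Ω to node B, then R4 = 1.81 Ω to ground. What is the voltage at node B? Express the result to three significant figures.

Looking into the second stage from A: R3 + R4 = 4.170 Ω appears in parallel with R2.
R2 ‖ (R3+R4) = 1.696 Ω.
V_A = 31.5 × 1.696/(5.97 + 1.696) = 6.970 V.
Then the unloaded second divider: V_B = V_A × R4/(R3+R4) = 6.970 × 0.4341 = 3.026 V.

V_B ≈ 3.03 V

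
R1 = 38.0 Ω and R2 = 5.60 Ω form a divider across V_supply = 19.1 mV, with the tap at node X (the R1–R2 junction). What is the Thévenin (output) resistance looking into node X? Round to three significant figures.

Looking into X with the source shorted: R_th = R1·R2/(R1+R2) = 38.00 × 5.60/43.60 = 4.881 Ω.

R_th ≈ 4.88 Ω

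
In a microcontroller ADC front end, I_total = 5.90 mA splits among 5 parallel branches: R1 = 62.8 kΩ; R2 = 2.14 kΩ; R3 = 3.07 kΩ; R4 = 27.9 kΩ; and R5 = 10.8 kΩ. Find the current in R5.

Total conductance ΣG = 1/62.8 + 1/2.14 + 1/3.07 + 1/27.9 + 1/10.8 = 0.9374 (units of 1/kΩ).
Current divider: I(R5) = I_total · G_k/ΣG = 5.90 × (0.09259/0.9374) = 5.90 × 0.09878 = 0.5828 mA.

I ≈ 0.583 mA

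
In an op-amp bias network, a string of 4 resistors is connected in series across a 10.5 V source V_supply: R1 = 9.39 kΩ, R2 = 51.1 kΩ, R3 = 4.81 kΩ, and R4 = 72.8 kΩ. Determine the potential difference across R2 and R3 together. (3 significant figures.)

ΣR = 9.39 + 51.1 + 4.81 + 72.8 = 138.1 kΩ.
R_{R2..R3} = 51.1 + 4.81 = 55.91 kΩ.
Voltage divider: V = V_supply · (55.91 / 138.1) = 10.5 × 0.4049 = 4.251 V.

V ≈ 4.25 V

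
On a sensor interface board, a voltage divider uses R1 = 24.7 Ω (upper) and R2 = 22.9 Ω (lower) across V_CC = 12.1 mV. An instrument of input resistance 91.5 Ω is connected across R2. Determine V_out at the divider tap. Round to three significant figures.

R2 ‖ R_L = (22.9 × 91.5)/(22.9 + 91.5) = 18.32 Ω.
Then V_out = V_CC · R2'/(R1 + R2') = 12.1 × 18.32/43.02 = 5.152 mV.

V_out ≈ 5.15 mV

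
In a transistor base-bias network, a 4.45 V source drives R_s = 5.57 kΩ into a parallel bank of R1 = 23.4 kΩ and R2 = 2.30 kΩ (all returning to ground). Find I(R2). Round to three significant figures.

I ≈ 0.529 mA

Combine the parallel branches: R_p = (1/23.4 + 1/2.30)⁻¹ = 2.094 kΩ.
V_A by voltage divider: V_A = 4.45 × 2.094/(5.57 + 2.094) = 1.216 V.
I(R2) = V_A / R2 = 1.216/2.30 = 0.5287 mA.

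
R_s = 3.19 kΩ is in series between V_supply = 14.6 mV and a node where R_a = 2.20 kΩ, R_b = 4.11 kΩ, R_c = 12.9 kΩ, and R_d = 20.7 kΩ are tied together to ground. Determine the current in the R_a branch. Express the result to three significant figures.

I ≈ 1.83 µA

Parallel bank: R_p = 1/(1/2.20 + 1/4.11 + 1/12.9 + 1/20.7) = 1.214 kΩ.
V_A = 14.6 × 1.214/4.404 = 4.025 mV.
Branch current I = V_A/R_a = 4.025/2.20 = 1.829 µA.
(Check via current divider: I_total = 3.315 µA; share G_k/ΣG = 0.5518 → same result.)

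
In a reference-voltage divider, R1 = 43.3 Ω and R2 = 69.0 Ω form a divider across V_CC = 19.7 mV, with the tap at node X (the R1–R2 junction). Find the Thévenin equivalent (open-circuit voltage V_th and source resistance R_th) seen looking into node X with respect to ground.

V_th ≈ 12.1 mV, R_th ≈ 26.6 Ω

Open-circuit (no load on X): V_th = V_CC · R2/(R1 + R2) = 19.7 × 69.0/(43.30 + 69.0) = 12.10 mV.
Looking into X with the source shorted: R_th = R1·R2/(R1+R2) = 43.30 × 69.0/112.3 = 26.60 Ω.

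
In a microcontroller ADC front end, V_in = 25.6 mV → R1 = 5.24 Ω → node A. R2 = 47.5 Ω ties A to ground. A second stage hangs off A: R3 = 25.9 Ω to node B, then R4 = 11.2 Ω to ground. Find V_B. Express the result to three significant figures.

Node A sees R2 in parallel with the series input of stage 2, R3 + R4 = 37.10 Ω.
R2 ‖ (R3+R4) = 20.83 Ω.
V_A = 25.6 × 20.83/(5.24 + 20.83) = 20.45 mV.
Then the unloaded second divider: V_B = V_A × R4/(R3+R4) = 20.45 × 0.3019 = 6.175 mV.

V_B ≈ 6.17 mV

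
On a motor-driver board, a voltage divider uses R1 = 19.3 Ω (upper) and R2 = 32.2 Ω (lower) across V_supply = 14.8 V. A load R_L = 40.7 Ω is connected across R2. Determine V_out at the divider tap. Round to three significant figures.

The load sits in parallel with R2, giving an effective lower resistance R2' = R2·R_L/(R2+R_L) = 17.98 Ω.
Then V_out = V_supply · R2'/(R1 + R2') = 14.8 × 17.98/37.28 = 7.137 V.

V_out ≈ 7.14 V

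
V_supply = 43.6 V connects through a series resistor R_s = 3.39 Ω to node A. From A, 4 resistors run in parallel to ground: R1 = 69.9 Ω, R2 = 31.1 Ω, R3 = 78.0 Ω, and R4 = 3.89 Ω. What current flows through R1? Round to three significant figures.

Equivalent of the parallel group: R_p = 3.161 Ω.
V_A by voltage divider: V_A = 43.6 × 3.161/(3.39 + 3.161) = 21.04 V.
Branch current I = V_A/R1 = 21.04/69.9 = 0.3010 A.

I ≈ 0.301 A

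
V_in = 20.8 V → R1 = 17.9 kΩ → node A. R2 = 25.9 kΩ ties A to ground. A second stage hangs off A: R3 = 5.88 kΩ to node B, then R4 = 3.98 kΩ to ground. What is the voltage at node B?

V_B ≈ 2.39 V

Looking into the second stage from A: R3 + R4 = 9.860 kΩ appears in parallel with R2.
Effective lower resistance at A: R2 ‖ 9.860 = 7.141 kΩ.
First divider: V_A = V_in · 7.141/(17.9 + 7.141) = 5.932 V.
V_B = V_A × 0.4037 = 2.394 V.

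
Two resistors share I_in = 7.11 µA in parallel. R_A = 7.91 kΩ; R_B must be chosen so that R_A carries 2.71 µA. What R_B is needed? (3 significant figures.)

R_B ≈ 4.87 kΩ

In a two-way split, I_A/I_in = R_B/(R_A + R_B).
2.71/7.11 = R_B/(R_A + R_B) → R_B = R_A · (0.3812)/(1 − 0.3812) = 7.91 × 0.6159 = 4.872 kΩ.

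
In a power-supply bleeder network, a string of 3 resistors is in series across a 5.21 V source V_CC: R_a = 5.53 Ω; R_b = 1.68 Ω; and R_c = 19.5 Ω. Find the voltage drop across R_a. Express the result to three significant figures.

V ≈ 1.08 V

Series total: ΣR = 5.53 + 1.68 + 19.5 = 26.71 Ω.
By the voltage-divider rule, V = 5.21 × 5.530/26.71 = 1.079 V.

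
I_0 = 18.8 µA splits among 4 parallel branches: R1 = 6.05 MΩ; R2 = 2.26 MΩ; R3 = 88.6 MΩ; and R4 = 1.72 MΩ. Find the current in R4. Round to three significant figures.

I ≈ 9.11 µA

Conductances: ΣG = 1/6.05 + 1/2.26 + 1/88.6 + 1/1.72 = 1.200 (1/MΩ).
R4 takes the fraction G_k/ΣG = 0.5814/1.200 = 0.4843, so I = 18.8 × 0.4843 = 9.105 µA.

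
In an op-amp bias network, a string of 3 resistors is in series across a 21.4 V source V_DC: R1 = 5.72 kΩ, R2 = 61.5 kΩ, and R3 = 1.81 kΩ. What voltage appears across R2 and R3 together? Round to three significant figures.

V ≈ 19.6 V

Total series resistance ΣR = 5.72 + 61.5 + 1.81 = 69.03 kΩ.
R_{R2..R3} = 61.5 + 1.81 = 63.31 kΩ.
V = V_DC · R/ΣR = 21.4 × 0.9171 = 19.63 V.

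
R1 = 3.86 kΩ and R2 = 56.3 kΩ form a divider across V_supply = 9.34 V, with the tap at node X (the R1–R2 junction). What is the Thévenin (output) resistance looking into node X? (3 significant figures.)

R_th ≈ 3.61 kΩ

Zeroing V_supply shorts the top of R1 to ground, so R_th = R1 ‖ R2 = 3.612 kΩ.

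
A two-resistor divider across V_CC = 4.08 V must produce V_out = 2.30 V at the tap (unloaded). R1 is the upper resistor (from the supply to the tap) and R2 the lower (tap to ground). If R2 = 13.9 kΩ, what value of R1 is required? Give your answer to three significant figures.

Required fraction k = V_out/V_CC = 0.5637.
R1 = R2·(1/k − 1) = 13.9 × 0.7739 = 10.76 kΩ.

R1 ≈ 10.8 kΩ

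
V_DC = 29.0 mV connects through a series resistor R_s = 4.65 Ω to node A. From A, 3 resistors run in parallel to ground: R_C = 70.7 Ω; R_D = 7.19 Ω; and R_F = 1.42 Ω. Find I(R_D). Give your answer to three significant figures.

Parallel bank: R_p = 1/(1/70.7 + 1/7.19 + 1/1.42) = 1.166 Ω.
V_A by voltage divider: V_A = 29.0 × 1.166/(4.65 + 1.166) = 5.815 mV.
Branch current I = V_A/R_D = 5.815/7.19 = 0.8088 mA.
(Check via current divider: I_total = 4.986 mA; share G_k/ΣG = 0.1622 → same result.)

I ≈ 0.809 mA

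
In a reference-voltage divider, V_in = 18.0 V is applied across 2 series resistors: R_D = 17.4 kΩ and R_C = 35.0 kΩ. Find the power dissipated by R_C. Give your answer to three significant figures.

P ≈ 4.13 mW

The common current is I = 18.0/52.40 = 0.3435 mA.
V(R_C) = I·R = 12.02 V; P = V·I = 12.02 × 0.3435 = 4.130 mW.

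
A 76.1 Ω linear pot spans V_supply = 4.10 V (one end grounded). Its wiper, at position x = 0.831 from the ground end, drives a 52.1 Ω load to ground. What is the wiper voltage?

V_out ≈ 2.83 V

The pot divides into 12.86 Ω above the wiper and 63.24 Ω below.
R_L loads the lower segment: effective lower R = 28.57 Ω.
V_out = 4.10 × 28.57/(12.86 + 28.57) = 2.827 V.
(Unloaded: V_out = x·V_supply = 3.41 V.)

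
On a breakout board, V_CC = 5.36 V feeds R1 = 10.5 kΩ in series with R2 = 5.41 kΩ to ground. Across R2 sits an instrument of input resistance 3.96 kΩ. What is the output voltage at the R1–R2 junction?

First combine the lower leg with the load: R2 ‖ R_L = 2.286 kΩ.
Then V_out = V_CC · R2'/(R1 + R2') = 5.36 × 2.286/12.79 = 0.9584 V.

V_out ≈ 0.958 V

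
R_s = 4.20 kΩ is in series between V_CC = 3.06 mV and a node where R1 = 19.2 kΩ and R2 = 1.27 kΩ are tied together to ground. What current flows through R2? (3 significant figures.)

Combine the parallel branches: R_p = (1/19.2 + 1/1.27)⁻¹ = 1.191 kΩ.
Node voltage V_A = V_CC · R_p/(R_s + R_p) = 3.06 × 0.2210 = 0.6761 mV.
I(R2) = V_A / R2 = 0.6761/1.27 = 0.5324 µA.

I ≈ 0.532 µA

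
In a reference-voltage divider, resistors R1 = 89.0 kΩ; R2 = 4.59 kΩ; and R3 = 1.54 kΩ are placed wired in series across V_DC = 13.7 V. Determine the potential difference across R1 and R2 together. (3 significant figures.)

ΣR = 89.0 + 4.59 + 1.54 = 95.13 kΩ.
R_{R1..R2} = 89.0 + 4.59 = 93.59 kΩ.
V = V_DC · R/ΣR = 13.7 × 0.9838 = 13.48 V.

V ≈ 13.5 V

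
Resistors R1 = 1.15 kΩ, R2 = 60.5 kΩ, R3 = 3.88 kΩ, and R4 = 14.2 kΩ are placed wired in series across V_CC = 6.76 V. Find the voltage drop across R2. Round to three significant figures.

V ≈ 5.13 V

Total series resistance ΣR = 1.15 + 60.5 + 3.88 + 14.2 = 79.73 kΩ.
Voltage divider: V = V_CC · (60.50 / 79.73) = 6.76 × 0.7588 = 5.130 V.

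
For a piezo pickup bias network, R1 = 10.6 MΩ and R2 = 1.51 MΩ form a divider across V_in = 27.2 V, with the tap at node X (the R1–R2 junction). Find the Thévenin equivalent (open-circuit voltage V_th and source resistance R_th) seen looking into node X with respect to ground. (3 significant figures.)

Open-circuit (no load on X): V_th = V_in · R2/(R1 + R2) = 27.2 × 1.51/(10.60 + 1.51) = 3.392 V.
Looking into X with the source shorted: R_th = R1·R2/(R1+R2) = 10.60 × 1.51/12.11 = 1.322 MΩ.

V_th ≈ 3.39 V, R_th ≈ 1.32 MΩ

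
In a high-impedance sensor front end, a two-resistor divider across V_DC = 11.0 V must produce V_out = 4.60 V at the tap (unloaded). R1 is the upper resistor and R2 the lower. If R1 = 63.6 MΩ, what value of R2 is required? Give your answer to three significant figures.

Required fraction k = V_out/V_DC = 0.4182.
So R2 = R1 · V_out/(V_DC − V_out) = 63.6 × 4.60/(11.0 − 4.60) = 63.6 × 0.7187 = 45.71 MΩ.

R2 ≈ 45.7 MΩ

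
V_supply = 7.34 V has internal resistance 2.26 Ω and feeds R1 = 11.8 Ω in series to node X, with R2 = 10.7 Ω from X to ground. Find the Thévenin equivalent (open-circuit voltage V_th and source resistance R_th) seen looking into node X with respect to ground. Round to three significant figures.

R1' = 2.26 + 11.8 = 14.06 Ω (source resistance + R1).
V_th is the unloaded tap voltage: V_supply · R2/(R1'+R2) = 7.34 × 0.4321 = 3.172 V.
With V_supply suppressed (replaced by a short), R_th = R1' ‖ R2 = (14.06 × 10.7)/(14.06 + 10.7) = 6.076 Ω.

V_th ≈ 3.17 V, R_th ≈ 6.08 Ω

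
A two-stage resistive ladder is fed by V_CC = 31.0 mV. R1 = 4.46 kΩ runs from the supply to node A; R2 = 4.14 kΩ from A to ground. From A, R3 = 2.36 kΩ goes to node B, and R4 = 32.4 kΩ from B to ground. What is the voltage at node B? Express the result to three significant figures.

V_B ≈ 13.1 mV

Node A sees R2 in parallel with the series input of stage 2, R3 + R4 = 34.76 kΩ.
Effective lower resistance at A: R2 ‖ 34.76 = 3.699 kΩ.
V_A = 31.0 × 3.699/(4.46 + 3.699) = 14.06 mV.
Then the unloaded second divider: V_B = V_A × R4/(R3+R4) = 14.06 × 0.9321 = 13.10 mV.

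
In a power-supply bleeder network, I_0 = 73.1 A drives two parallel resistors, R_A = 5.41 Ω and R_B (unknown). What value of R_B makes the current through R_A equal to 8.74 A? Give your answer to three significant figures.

The fraction through R_A equals R_B/(R_A+R_B).
8.74/73.1 = R_B/(R_A + R_B) → R_B = R_A · (0.1196)/(1 − 0.1196) = 5.41 × 0.1358 = 0.7347 Ω.

R_B ≈ 0.735 Ω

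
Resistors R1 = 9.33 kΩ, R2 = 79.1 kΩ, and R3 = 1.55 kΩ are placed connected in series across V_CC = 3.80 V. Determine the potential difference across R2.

Total series resistance ΣR = 9.33 + 79.1 + 1.55 = 89.98 kΩ.
Voltage divider: V = V_CC · (79.10 / 89.98) = 3.80 × 0.8791 = 3.341 V.

V ≈ 3.34 V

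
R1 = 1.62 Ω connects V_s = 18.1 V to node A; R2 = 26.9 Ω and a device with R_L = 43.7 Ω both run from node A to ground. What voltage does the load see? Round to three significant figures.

R2 ‖ R_L = (26.9 × 43.7)/(26.9 + 43.7) = 16.65 Ω.
Voltage divider with the loaded lower leg: V_out = 18.1 × 16.65/(1.62 + 16.65) = 18.1 × 0.9113 = 16.50 V.

V_out ≈ 16.5 V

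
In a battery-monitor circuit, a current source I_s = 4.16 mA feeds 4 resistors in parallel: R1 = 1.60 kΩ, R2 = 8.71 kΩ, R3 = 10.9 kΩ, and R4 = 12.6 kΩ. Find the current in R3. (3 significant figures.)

Conductances: ΣG = 1/1.60 + 1/8.71 + 1/10.9 + 1/12.6 = 0.9109 (1/kΩ).
Current divider: I(R3) = I_s · G_k/ΣG = 4.16 × (0.09174/0.9109) = 4.16 × 0.1007 = 0.4190 mA.

I ≈ 0.419 mA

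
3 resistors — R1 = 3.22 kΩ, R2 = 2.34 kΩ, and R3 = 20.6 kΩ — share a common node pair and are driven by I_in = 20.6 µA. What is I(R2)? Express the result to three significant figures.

Conductances: ΣG = 1/3.22 + 1/2.34 + 1/20.6 = 0.7865 (1/kΩ).
By the current-divider rule, I = I_in · G_k/ΣG = 20.6 × 0.5434 = 11.19 µA.

I ≈ 11.2 µA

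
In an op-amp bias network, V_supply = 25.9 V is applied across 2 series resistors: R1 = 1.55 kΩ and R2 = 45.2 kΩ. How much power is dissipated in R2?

Series current I = V_supply/ΣR = 25.9/46.75 = 0.5540 mA.
P(R2) = I²·R2 = (0.5540)² × 45.2 = 13.87 mW.

P ≈ 13.9 mW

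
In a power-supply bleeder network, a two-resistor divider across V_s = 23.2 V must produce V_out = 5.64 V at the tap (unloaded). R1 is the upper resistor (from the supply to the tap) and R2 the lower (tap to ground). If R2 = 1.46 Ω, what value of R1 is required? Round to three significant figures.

Required fraction k = V_out/V_s = 0.2431.
R1 = R2·(1/k − 1) = 1.46 × 3.113 = 4.546 Ω.

R1 ≈ 4.55 Ω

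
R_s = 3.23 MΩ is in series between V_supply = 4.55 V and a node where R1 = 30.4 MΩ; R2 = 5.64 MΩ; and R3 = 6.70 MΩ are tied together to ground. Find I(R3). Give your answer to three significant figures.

I ≈ 0.314 µA

Combine the parallel branches: R_p = (1/30.4 + 1/5.64 + 1/6.70)⁻¹ = 2.782 MΩ.
V_A = 4.55 × 2.782/6.012 = 2.105 V.
Branch current I = V_A/R3 = 2.105/6.70 = 0.3142 µA.
(Check via current divider: I_total = 0.7568 µA; share G_k/ΣG = 0.4152 → same result.)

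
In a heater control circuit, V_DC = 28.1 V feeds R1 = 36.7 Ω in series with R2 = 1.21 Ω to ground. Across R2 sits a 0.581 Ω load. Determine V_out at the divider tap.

V_out ≈ 0.297 V

First combine the lower leg with the load: R2 ‖ R_L = 0.3925 Ω.
Voltage divider with the loaded lower leg: V_out = 28.1 × 0.3925/(36.7 + 0.3925) = 28.1 × 0.01058 = 0.2974 V.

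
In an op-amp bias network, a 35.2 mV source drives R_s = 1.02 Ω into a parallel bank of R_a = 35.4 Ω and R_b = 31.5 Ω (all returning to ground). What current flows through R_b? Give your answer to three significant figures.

I ≈ 1.05 mA

Combine the parallel branches: R_p = (1/35.4 + 1/31.5)⁻¹ = 16.67 Ω.
V_A by voltage divider: V_A = 35.2 × 16.67/(1.02 + 16.67) = 33.17 mV.
Branch current I = V_A/R_b = 33.17/31.5 = 1.053 mA.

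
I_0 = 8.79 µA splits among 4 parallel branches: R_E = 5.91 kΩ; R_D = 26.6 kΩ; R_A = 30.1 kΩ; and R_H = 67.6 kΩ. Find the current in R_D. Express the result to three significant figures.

ΣG = 1/5.91 + 1/26.6 + 1/30.1 + 1/67.6 = 0.2548.
Current divider: I(R_D) = I_0 · G_k/ΣG = 8.79 × (0.03759/0.2548) = 8.79 × 0.1475 = 1.297 µA.

I ≈ 1.30 µA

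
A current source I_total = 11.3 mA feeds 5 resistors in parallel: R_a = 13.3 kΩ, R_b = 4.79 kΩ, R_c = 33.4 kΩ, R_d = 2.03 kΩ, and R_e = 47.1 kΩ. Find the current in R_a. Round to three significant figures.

I ≈ 1.03 mA

ΣG = 1/13.3 + 1/4.79 + 1/33.4 + 1/2.03 + 1/47.1 = 0.8277.
By the current-divider rule, I = I_total · G_k/ΣG = 11.3 × 0.09084 = 1.026 mA.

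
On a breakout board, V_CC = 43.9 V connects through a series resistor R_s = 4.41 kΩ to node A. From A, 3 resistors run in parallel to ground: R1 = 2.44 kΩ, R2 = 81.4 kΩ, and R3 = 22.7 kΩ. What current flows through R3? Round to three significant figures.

I ≈ 0.633 mA

Equivalent of the parallel group: R_p = 2.145 kΩ.
V_A by voltage divider: V_A = 43.9 × 2.145/(4.41 + 2.145) = 14.37 V.
Branch current I = V_A/R3 = 14.37/22.7 = 0.6329 mA.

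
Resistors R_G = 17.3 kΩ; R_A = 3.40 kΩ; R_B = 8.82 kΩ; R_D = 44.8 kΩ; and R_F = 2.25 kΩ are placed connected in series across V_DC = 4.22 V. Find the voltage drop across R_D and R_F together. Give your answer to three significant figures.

V ≈ 2.59 V

ΣR = 17.3 + 3.40 + 8.82 + 44.8 + 2.25 = 76.57 kΩ.
R_{R_D..R_F} = 44.8 + 2.25 = 47.05 kΩ.
V = V_DC · R/ΣR = 4.22 × 0.6145 = 2.593 V.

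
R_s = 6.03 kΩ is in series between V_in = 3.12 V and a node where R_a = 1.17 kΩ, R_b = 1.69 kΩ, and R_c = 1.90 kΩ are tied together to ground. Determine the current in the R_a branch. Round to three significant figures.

I ≈ 0.207 mA

Parallel bank: R_p = 1/(1/1.17 + 1/1.69 + 1/1.90) = 0.5069 kΩ.
V_A = 3.12 × 0.5069/6.537 = 0.2419 V.
Branch current I = V_A/R_a = 0.2419/1.17 = 0.2068 mA.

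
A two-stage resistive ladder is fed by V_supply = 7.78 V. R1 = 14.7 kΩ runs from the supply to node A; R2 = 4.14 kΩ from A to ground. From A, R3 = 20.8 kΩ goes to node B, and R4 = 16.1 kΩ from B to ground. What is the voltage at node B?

V_B ≈ 0.686 V

Node A sees R2 in parallel with the series input of stage 2, R3 + R4 = 36.90 kΩ.
R2 ‖ (R3+R4) = 3.722 kΩ.
First divider: V_A = V_supply · 3.722/(14.7 + 3.722) = 1.572 V.
V_B = V_A × 0.4363 = 0.6859 V.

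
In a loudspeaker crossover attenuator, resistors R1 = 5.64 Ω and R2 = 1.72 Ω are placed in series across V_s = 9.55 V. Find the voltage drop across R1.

V ≈ 7.32 V

ΣR = 5.64 + 1.72 = 7.360 Ω.
By the voltage-divider rule, V = 9.55 × 5.640/7.360 = 7.318 V.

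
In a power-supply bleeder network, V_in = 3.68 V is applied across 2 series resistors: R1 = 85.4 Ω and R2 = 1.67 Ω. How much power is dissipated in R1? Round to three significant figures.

P ≈ 0.153 W

Series current I = V_in/ΣR = 3.68/87.07 = 0.04226 A.
V(R1) = I·R = 3.609 V; P = V·I = 3.609 × 0.04226 = 0.1526 W.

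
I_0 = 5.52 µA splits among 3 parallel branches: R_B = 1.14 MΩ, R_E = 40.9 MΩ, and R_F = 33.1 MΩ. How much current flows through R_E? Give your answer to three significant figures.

Conductances: ΣG = 1/1.14 + 1/40.9 + 1/33.1 = 0.9319 (1/MΩ).
By the current-divider rule, I = I_0 · G_k/ΣG = 5.52 × 0.02624 = 0.1448 µA.

I ≈ 0.145 µA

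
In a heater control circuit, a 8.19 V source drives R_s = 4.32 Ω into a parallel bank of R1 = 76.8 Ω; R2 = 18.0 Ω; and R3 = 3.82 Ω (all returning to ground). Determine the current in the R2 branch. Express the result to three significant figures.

I ≈ 0.187 A

Parallel bank: R_p = 1/(1/76.8 + 1/18.0 + 1/3.82) = 3.027 Ω.
Node voltage V_A = V_DC · R_p/(R_s + R_p) = 8.19 × 0.4120 = 3.374 V.
I(R2) = V_A / R2 = 3.374/18.0 = 0.1875 A.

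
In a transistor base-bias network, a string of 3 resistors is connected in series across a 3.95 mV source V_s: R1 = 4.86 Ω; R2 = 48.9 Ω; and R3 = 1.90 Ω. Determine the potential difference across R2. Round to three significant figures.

Total series resistance ΣR = 4.86 + 48.9 + 1.90 = 55.66 Ω.
V = V_s · R/ΣR = 3.95 × 0.8785 = 3.470 mV.

V ≈ 3.47 mV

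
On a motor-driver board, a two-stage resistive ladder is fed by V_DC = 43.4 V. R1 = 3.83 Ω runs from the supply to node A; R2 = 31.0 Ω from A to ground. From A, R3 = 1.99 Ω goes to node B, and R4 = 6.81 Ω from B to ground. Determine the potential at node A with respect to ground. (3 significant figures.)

Node A sees R2 in parallel with the series input of stage 2, R3 + R4 = 8.800 Ω.
Effective lower resistance at A: R2 ‖ 8.800 = 6.854 Ω.
First divider: V_A = V_DC · 6.854/(3.83 + 6.854) = 27.84 V.

V_A ≈ 27.8 V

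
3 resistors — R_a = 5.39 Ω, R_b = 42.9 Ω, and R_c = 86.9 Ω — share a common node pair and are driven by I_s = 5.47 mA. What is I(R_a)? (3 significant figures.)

I ≈ 4.61 mA

Total conductance ΣG = 1/5.39 + 1/42.9 + 1/86.9 = 0.2203 (units of 1/Ω).
Current divider: I(R_a) = I_s · G_k/ΣG = 5.47 × (0.1855/0.2203) = 5.47 × 0.8420 = 4.606 mA.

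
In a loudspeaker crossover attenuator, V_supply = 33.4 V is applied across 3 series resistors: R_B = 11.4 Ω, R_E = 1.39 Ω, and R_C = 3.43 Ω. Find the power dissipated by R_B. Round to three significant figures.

P ≈ 48.3 W

Series current I = V_supply/ΣR = 33.4/16.22 = 2.059 A.
P(R_B) = I²·R_B = (2.059)² × 11.4 = 48.34 W.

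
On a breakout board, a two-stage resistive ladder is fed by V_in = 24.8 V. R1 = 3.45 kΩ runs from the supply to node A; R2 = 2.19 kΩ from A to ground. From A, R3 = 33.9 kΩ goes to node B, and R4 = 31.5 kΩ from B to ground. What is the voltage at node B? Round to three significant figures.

V_B ≈ 4.55 V

The second stage (R3 + R4 = 65.40 kΩ) loads node A in parallel with R2.
R2 ‖ (R3+R4) = 2.119 kΩ.
First divider: V_A = V_in · 2.119/(3.45 + 2.119) = 9.436 V.
V_B = V_A × 0.4817 = 4.545 V.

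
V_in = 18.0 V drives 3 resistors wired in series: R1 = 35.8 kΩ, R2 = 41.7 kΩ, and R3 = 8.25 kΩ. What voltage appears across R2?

ΣR = 35.8 + 41.7 + 8.25 = 85.75 kΩ.
By the voltage-divider rule, V = 18.0 × 41.70/85.75 = 8.753 V.

V ≈ 8.75 V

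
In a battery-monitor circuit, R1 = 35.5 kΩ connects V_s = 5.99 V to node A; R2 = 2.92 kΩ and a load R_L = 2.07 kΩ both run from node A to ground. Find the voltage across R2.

V_out ≈ 0.198 V

First combine the lower leg with the load: R2 ‖ R_L = 1.211 kΩ.
Voltage divider with the loaded lower leg: V_out = 5.99 × 1.211/(35.5 + 1.211) = 5.99 × 0.03300 = 0.1976 V.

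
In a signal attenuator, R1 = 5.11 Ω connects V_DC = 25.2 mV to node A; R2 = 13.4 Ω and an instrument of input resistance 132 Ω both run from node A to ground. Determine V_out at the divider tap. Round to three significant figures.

V_out ≈ 17.7 mV

First combine the lower leg with the load: R2 ‖ R_L = 12.17 Ω.
Now apply the divider: V_out = 25.2 × 0.7042 = 17.75 mV.
(Unloaded it would be 18.2 mV; the load pulls it down.)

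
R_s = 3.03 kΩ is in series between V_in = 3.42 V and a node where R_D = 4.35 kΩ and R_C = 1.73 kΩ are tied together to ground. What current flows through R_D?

Parallel bank: R_p = 1/(1/4.35 + 1/1.73) = 1.238 kΩ.
V_A = 3.42 × 1.238/4.268 = 0.9919 V.
I(R_D) = V_A / R_D = 0.9919/4.35 = 0.2280 mA.

I ≈ 0.228 mA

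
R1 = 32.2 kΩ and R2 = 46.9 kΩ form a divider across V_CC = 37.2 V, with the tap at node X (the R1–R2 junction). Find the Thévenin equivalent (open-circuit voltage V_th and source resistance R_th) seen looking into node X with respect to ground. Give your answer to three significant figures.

With X open, the divider is unloaded: V_th = 37.2 × 46.9/79.10 = 22.06 V.
With V_CC suppressed (replaced by a short), R_th = R1 ‖ R2 = (32.20 × 46.9)/(32.20 + 46.9) = 19.09 kΩ.

V_th ≈ 22.1 V, R_th ≈ 19.1 kΩ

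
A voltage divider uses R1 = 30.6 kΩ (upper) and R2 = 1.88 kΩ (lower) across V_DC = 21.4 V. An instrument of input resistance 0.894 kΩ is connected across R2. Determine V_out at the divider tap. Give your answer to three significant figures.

V_out ≈ 0.415 V

First combine the lower leg with the load: R2 ‖ R_L = 0.6059 kΩ.
Voltage divider with the loaded lower leg: V_out = 21.4 × 0.6059/(30.6 + 0.6059) = 21.4 × 0.01942 = 0.4155 V.
(Unloaded it would be 1.24 V; the load pulls it down.)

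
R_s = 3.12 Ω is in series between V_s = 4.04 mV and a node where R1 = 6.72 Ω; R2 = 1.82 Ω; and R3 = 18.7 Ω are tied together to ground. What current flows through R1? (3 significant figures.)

I ≈ 0.180 mA

Equivalent of the parallel group: R_p = 1.330 Ω.
Node voltage V_A = V_s · R_p/(R_s + R_p) = 4.04 × 0.2989 = 1.208 mV.
Branch current I = V_A/R1 = 1.208/6.72 = 0.1797 mA.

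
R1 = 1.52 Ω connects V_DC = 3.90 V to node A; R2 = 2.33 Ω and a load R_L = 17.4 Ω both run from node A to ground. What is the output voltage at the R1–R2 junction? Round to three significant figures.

V_out ≈ 2.24 V

The load sits in parallel with R2, giving an effective lower resistance R2' = R2·R_L/(R2+R_L) = 2.055 Ω.
Voltage divider with the loaded lower leg: V_out = 3.90 × 2.055/(1.52 + 2.055) = 3.90 × 0.5748 = 2.242 V.
(Unloaded it would be 2.36 V; the load pulls it down.)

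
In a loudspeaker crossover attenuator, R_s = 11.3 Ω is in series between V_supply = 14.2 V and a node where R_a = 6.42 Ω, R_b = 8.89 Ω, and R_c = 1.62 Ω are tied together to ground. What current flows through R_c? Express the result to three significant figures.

Combine the parallel branches: R_p = (1/6.42 + 1/8.89 + 1/1.62)⁻¹ = 1.129 Ω.
V_A by voltage divider: V_A = 14.2 × 1.129/(11.3 + 1.129) = 1.290 V.
Branch current I = V_A/R_c = 1.290/1.62 = 0.7964 A.

I ≈ 0.796 A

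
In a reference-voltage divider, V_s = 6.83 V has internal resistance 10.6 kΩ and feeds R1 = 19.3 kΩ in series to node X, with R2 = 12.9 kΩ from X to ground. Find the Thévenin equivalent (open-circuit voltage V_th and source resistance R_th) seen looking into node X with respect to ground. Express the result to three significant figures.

R1' = 10.6 + 19.3 = 29.90 kΩ (source resistance + R1).
V_th is the unloaded tap voltage: V_s · R2/(R1'+R2) = 6.83 × 0.3014 = 2.059 V.
Looking into X with the source shorted: R_th = R1'·R2/(R1'+R2) = 29.90 × 12.9/42.80 = 9.012 kΩ.

V_th ≈ 2.06 V, R_th ≈ 9.01 kΩ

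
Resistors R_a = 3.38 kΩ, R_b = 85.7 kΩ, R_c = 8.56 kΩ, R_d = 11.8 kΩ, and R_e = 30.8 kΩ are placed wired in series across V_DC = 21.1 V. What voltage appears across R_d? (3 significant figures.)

Series total: ΣR = 3.38 + 85.7 + 8.56 + 11.8 + 30.8 = 140.2 kΩ.
V = V_DC · R/ΣR = 21.1 × 0.08414 = 1.775 V.

V ≈ 1.78 V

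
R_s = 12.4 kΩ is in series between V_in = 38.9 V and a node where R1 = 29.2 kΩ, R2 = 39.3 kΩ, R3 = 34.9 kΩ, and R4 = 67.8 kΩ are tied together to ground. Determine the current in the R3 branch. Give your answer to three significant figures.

Parallel bank: R_p = 1/(1/29.2 + 1/39.3 + 1/34.9 + 1/67.8) = 9.700 kΩ.
V_A = 38.9 × 9.700/22.10 = 17.07 V.
I(R3) = V_A / R3 = 17.07/34.9 = 0.4892 mA.

I ≈ 0.489 mA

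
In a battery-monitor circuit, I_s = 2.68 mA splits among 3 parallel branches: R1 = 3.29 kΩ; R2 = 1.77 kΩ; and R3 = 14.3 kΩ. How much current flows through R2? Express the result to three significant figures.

I ≈ 1.61 mA

Conductances: ΣG = 1/3.29 + 1/1.77 + 1/14.3 = 0.9389 (1/kΩ).
By the current-divider rule, I = I_s · G_k/ΣG = 2.68 × 0.6018 = 1.613 mA.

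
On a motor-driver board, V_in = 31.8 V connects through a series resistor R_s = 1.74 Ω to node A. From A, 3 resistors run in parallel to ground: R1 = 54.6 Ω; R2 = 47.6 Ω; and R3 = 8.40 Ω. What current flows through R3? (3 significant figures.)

I ≈ 2.97 A

Equivalent of the parallel group: R_p = 6.314 Ω.
V_A = 31.8 × 6.314/8.054 = 24.93 V.
Branch current I = V_A/R3 = 24.93/8.40 = 2.968 A.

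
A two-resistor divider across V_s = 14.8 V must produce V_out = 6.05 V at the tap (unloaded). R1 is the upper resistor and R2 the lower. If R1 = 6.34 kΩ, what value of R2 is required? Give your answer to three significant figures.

R2 ≈ 4.38 kΩ

V_out/V_s = R2/(R1+R2) = 0.4088.
So R2 = R1 · V_out/(V_s − V_out) = 6.34 × 6.05/(14.8 − 6.05) = 6.34 × 0.6914 = 4.384 kΩ.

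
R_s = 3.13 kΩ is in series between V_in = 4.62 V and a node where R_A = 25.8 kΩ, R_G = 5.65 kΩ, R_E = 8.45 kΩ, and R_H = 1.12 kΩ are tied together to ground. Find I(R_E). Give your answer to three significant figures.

I ≈ 0.113 mA

Parallel bank: R_p = 1/(1/25.8 + 1/5.65 + 1/8.45 + 1/1.12) = 0.8150 kΩ.
Node voltage V_A = V_in · R_p/(R_s + R_p) = 4.62 × 0.2066 = 0.9545 V.
I(R_E) = V_A / R_E = 0.9545/8.45 = 0.1130 mA.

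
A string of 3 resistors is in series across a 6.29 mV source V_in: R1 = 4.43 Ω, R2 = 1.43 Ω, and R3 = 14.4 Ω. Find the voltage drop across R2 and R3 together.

V ≈ 4.91 mV

ΣR = 4.43 + 1.43 + 14.4 = 20.26 Ω.
R_{R2..R3} = 1.43 + 14.4 = 15.83 Ω.
By the voltage-divider rule, V = 6.29 × 15.83/20.26 = 4.915 mV.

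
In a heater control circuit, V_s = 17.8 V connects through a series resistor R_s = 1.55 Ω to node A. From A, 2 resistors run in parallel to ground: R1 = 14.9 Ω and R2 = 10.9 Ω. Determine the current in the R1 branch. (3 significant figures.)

Parallel bank: R_p = 1/(1/14.9 + 1/10.9) = 6.295 Ω.
V_A = 17.8 × 6.295/7.845 = 14.28 V.
I(R1) = V_A / R1 = 14.28/14.9 = 0.9586 A.

I ≈ 0.959 A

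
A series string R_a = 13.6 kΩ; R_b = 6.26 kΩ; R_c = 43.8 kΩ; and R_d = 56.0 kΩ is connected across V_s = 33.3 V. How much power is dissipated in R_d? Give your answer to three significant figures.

P ≈ 4.34 mW

Series current I = V_s/ΣR = 33.3/119.7 = 0.2783 mA.
V(R_d) = I·R = 15.58 V; P = V·I = 15.58 × 0.2783 = 4.337 mW.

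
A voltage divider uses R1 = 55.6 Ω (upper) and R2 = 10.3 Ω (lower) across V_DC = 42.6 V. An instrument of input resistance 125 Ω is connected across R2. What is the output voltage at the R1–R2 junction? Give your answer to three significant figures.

V_out ≈ 6.23 V

First combine the lower leg with the load: R2 ‖ R_L = 9.516 Ω.
Voltage divider with the loaded lower leg: V_out = 42.6 × 9.516/(55.6 + 9.516) = 42.6 × 0.1461 = 6.225 V.
(Unloaded it would be 6.66 V; the load pulls it down.)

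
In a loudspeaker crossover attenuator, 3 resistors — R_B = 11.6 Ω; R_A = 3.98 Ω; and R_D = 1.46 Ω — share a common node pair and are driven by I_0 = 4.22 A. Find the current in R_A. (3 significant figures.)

I ≈ 1.04 A

ΣG = 1/11.6 + 1/3.98 + 1/1.46 = 1.022.
Current divider: I(R_A) = I_0 · G_k/ΣG = 4.22 × (0.2513/1.022) = 4.22 × 0.2458 = 1.037 A.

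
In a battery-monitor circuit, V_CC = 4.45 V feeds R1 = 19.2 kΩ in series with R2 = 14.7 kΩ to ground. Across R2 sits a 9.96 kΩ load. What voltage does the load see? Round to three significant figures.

R2 ‖ R_L = (14.7 × 9.96)/(14.7 + 9.96) = 5.937 kΩ.
Then V_out = V_CC · R2'/(R1 + R2') = 4.45 × 5.937/25.14 = 1.051 V.

V_out ≈ 1.05 V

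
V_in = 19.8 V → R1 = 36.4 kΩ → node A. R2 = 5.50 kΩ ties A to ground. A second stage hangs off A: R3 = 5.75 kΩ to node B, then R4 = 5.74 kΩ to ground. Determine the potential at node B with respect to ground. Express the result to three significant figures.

V_B ≈ 0.917 V

Node A sees R2 in parallel with the series input of stage 2, R3 + R4 = 11.49 kΩ.
Effective lower resistance at A: R2 ‖ 11.49 = 3.720 kΩ.
First divider: V_A = V_in · 3.720/(36.4 + 3.720) = 1.836 V.
Then the unloaded second divider: V_B = V_A × R4/(R3+R4) = 1.836 × 0.4996 = 0.9170 V.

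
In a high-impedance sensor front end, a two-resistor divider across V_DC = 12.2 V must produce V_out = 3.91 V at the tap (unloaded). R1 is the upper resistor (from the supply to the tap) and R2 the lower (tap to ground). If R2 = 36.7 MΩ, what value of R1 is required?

R1 ≈ 77.8 MΩ

V_out/V_DC = R2/(R1+R2) = 0.3205.
Rearranging, R1 = R2·(1−k)/k = 36.7 × 2.120 = 77.81 MΩ.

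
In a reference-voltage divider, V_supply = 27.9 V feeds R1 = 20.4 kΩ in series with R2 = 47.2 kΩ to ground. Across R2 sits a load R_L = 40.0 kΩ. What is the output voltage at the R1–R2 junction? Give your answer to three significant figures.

V_out ≈ 14.4 V

The load sits in parallel with R2, giving an effective lower resistance R2' = R2·R_L/(R2+R_L) = 21.65 kΩ.
Now apply the divider: V_out = 27.9 × 0.5149 = 14.37 V.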